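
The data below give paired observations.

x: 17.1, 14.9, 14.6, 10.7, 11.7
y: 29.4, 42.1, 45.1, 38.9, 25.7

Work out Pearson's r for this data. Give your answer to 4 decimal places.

n = 5, Σx = 69, Σy = 181.2, Σx² = 978.96, Σy² = 6844.48, Σxy = 2505.41
nΣxy − ΣxΣy = 12527.05 − 12502.8 = 24.25
nΣx² − (Σx)² = 4894.8 − 4761 = 133.8; nΣy² − (Σy)² = 34222.4 − 32833.44 = 1388.96
r = 24.25 / √(133.8 × 1388.96) = 24.25 / 431.0949 ≈ 0.0563

0.0563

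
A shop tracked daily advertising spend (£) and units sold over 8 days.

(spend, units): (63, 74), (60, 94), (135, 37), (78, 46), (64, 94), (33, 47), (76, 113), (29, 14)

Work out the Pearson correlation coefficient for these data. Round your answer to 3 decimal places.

n = 8, Σx = 538, Σy = 519, Σx² = 43680, Σy² = 41807, Σxy = 35446
nΣxy − ΣxΣy = 283568 − 279222 = 4346
nΣx² − (Σx)² = 349440 − 289444 = 59996; nΣy² − (Σy)² = 334456 − 269361 = 65095
r = 4346 / √(59996 × 65095) = 4346 / 62493.5166 ≈ 0.070

0.070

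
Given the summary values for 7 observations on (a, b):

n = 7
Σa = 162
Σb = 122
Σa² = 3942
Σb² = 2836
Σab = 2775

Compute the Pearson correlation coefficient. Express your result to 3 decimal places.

r = (nΣab − ΣaΣb) / √[(nΣa² − (Σa)²)(nΣb² − (Σb)²)]
Numerator: 7×2775 − 162×122 = -339
Denominator: √[(27594 − 26244)(19852 − 14884)] = √[1350 × 4968] = 2589.7490
r = -339 / 2589.7490 ≈ -0.131

-0.131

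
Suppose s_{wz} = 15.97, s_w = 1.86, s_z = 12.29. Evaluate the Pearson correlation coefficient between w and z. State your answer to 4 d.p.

r = Cov(w,z) / (s_w · s_z) = 15.97 / (1.86 × 12.29)
  = 15.97 / 22.8594 ≈ 0.6986

0.6986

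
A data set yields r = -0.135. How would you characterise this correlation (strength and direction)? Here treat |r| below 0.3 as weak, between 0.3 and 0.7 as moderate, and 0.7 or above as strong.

r = -0.135 < 0 so the relationship is negative.
|r| = 0.135, which falls in the weak range.

weak negative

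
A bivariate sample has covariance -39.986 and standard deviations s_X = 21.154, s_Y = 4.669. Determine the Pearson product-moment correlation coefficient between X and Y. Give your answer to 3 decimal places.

r = Cov(X,Y) / (s_X · s_Y) = -39.986 / (21.154 × 4.669)
  = -39.986 / 98.7680 ≈ -0.405

-0.405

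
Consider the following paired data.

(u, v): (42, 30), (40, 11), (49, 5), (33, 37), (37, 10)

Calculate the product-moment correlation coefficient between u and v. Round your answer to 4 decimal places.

n = 5, Σu = 201, Σv = 93, Σu² = 8223, Σv² = 2515, Σuv = 3536
nΣuv − ΣuΣv = 17680 − 18693 = -1013
nΣu² − (Σu)² = 41115 − 40401 = 714; nΣv² − (Σv)² = 12575 − 8649 = 3926
r = -1013 / √(714 × 3926) = -1013 / 1674.2652 ≈ -0.6050

-0.6050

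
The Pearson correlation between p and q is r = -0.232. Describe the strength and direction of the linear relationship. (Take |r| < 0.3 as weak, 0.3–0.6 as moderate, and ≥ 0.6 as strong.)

r = -0.232 < 0 so the relationship is negative.
|r| = 0.232, which falls in the weak range.

weak negative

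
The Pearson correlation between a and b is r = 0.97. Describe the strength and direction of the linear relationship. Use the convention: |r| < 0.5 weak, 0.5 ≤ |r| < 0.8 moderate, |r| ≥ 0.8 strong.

strong positive

r = 0.97 > 0 so the relationship is positive.
|r| = 0.97, which falls in the strong range.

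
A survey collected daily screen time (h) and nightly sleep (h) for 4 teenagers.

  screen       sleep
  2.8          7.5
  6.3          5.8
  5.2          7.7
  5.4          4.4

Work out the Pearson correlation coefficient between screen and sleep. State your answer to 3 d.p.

-0.538

n = 4, Σx = 19.7, Σy = 25.4, Σx² = 103.73, Σy² = 168.54, Σxy = 121.34
nΣxy − ΣxΣy = 485.36 − 500.38 = -15.02
nΣx² − (Σx)² = 414.92 − 388.09 = 26.83; nΣy² − (Σy)² = 674.16 − 645.16 = 29
r = -15.02 / √(26.83 × 29) = -15.02 / 27.8939 ≈ -0.538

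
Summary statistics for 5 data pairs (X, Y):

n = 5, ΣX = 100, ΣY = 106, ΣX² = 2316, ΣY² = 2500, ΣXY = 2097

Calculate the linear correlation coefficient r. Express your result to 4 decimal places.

r = (nΣXY − ΣXΣY) / √[(nΣX² − (ΣX)²)(nΣY² − (ΣY)²)]
Numerator: 5×2097 − 100×106 = -115
Denominator: √[(11580 − 10000)(12500 − 11236)] = √[1580 × 1264] = 1413.1950
r = -115 / 1413.1950 ≈ -0.0814

-0.0814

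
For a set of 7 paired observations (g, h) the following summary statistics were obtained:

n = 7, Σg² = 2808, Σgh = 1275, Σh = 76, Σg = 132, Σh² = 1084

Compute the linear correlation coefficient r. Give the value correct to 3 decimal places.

r = (nΣgh − ΣgΣh) / √[(nΣg² − (Σg)²)(nΣh² − (Σh)²)]
Numerator: 7×1275 − 132×76 = -1107
Denominator: √[(19656 − 17424)(7588 − 5776)] = √[2232 × 1812] = 2011.0654
r = -1107 / 2011.0654 ≈ -0.550

-0.550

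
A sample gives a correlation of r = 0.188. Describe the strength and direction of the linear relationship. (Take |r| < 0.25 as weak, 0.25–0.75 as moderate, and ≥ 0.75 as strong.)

weak positive

r = 0.188 > 0 so the relationship is positive.
|r| = 0.188, which falls in the weak range.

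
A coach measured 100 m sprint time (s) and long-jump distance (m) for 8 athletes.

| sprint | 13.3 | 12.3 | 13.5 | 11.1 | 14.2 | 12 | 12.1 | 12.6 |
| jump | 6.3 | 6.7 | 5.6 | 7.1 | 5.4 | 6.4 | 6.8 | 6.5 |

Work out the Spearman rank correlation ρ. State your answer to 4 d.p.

Rank sprint: 6, 4, 7, 1, 8, 2, 3, 5
Rank jump: 3, 6, 2, 8, 1, 4, 7, 5
d = rank(sprint) − rank(jump): 3, -2, 5, -7, 7, -2, -4, 0; Σd² = 156
ρ = 1 − 6Σd² / [n(n²−1)] = 1 − 6×156 / (8×63) = 1 − 936/504 ≈ -0.8571

-0.8571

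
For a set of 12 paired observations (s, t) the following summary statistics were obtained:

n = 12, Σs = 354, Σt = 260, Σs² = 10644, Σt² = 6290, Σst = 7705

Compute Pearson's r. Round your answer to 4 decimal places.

0.0963

r = (nΣst − ΣsΣt) / √[(nΣs² − (Σs)²)(nΣt² − (Σt)²)]
Numerator: 12×7705 − 354×260 = 420
Denominator: √[(127728 − 125316)(75480 − 67600)] = √[2412 × 7880] = 4359.6514
r = 420 / 4359.6514 ≈ 0.0963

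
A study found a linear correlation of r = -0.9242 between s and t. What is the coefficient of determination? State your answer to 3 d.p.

r² = (-0.9242)² = 0.854

0.854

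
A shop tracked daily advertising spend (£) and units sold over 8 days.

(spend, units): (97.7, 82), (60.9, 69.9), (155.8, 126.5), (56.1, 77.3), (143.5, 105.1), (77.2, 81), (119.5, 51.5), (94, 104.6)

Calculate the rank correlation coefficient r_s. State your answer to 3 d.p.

Rank spend: 5, 2, 8, 1, 7, 3, 6, 4
Rank units: 5, 2, 8, 3, 7, 4, 1, 6
d = rank(spend) − rank(units): 0, 0, 0, -2, 0, -1, 5, -2; Σd² = 34
ρ = 1 − 6Σd² / [n(n²−1)] = 1 − 6×34 / (8×63) = 1 − 204/504 ≈ 0.595

0.595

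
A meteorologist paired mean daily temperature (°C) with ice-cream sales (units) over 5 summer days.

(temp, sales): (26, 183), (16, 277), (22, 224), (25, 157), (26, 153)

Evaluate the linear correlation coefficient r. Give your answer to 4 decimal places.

n = 5, Σx = 115, Σy = 994, Σx² = 2717, Σy² = 208452, Σxy = 22021
nΣxy − ΣxΣy = 110105 − 114310 = -4205
nΣx² − (Σx)² = 13585 − 13225 = 360; nΣy² − (Σy)² = 1042260 − 988036 = 54224
r = -4205 / √(360 × 54224) = -4205 / 4418.2168 ≈ -0.9517

-0.9517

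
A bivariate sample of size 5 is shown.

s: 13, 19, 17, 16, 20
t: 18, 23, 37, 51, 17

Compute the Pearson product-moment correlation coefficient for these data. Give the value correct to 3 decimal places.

n = 5, Σs = 85, Σt = 146, Σs² = 1475, Σt² = 5112, Σst = 2456
nΣst − ΣsΣt = 12280 − 12410 = -130
nΣs² − (Σs)² = 7375 − 7225 = 150; nΣt² − (Σt)² = 25560 − 21316 = 4244
r = -130 / √(150 × 4244) = -130 / 797.8722 ≈ -0.163

-0.163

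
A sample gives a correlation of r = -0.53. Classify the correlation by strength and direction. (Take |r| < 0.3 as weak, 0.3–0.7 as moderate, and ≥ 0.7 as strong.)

r = -0.53 < 0 so the relationship is negative.
|r| = 0.53, which falls in the moderate range.

moderate negative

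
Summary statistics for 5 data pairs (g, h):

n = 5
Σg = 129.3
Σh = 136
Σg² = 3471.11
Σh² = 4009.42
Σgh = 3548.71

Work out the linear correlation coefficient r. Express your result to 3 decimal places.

r = (nΣgh − ΣgΣh) / √[(nΣg² − (Σg)²)(nΣh² − (Σh)²)]
Numerator: 5×3548.71 − 129.3×136 = 158.75
Denominator: √[(17355.55 − 16718.49)(20047.1 − 18496)] = √[637.06 × 1551.1] = 994.0542
r = 158.75 / 994.0542 ≈ 0.160

0.160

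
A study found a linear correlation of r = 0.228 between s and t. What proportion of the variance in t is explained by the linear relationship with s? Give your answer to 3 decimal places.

r² = (0.228)² = 0.052

0.052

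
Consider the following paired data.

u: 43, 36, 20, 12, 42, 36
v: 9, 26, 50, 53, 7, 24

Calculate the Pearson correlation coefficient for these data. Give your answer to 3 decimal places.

n = 6, Σu = 189, Σv = 169, Σu² = 6749, Σv² = 6691, Σuv = 4117
nΣuv − ΣuΣv = 24702 − 31941 = -7239
nΣu² − (Σu)² = 40494 − 35721 = 4773; nΣv² − (Σv)² = 40146 − 28561 = 11585
r = -7239 / √(4773 × 11585) = -7239 / 7436.0746 ≈ -0.973

-0.973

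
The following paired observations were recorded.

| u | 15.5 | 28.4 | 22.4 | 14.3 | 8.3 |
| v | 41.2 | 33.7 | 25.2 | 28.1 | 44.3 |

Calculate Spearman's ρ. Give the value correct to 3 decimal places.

-0.500

Rank u: 3, 5, 4, 2, 1
Rank v: 4, 3, 1, 2, 5
d = rank(u) − rank(v): -1, 2, 3, 0, -4; Σd² = 30
ρ = 1 − 6Σd² / [n(n²−1)] = 1 − 6×30 / (5×24) = 1 − 180/120 ≈ -0.500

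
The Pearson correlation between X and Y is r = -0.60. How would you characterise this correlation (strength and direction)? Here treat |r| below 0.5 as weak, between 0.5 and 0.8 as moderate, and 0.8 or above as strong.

moderate negative

r = -0.60 < 0 so the relationship is negative.
|r| = 0.60, which falls in the moderate range.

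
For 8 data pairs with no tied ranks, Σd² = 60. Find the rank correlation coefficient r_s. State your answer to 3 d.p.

0.286

ρ = 1 − 6Σd² / [n(n²−1)] = 1 − 6×60 / (8×63)
  = 1 − 360/504 = 1 − 0.7143 ≈ 0.286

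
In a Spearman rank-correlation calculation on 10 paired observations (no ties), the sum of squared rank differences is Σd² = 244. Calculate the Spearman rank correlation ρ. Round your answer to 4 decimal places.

-0.4788

ρ = 1 − 6Σd² / [n(n²−1)] = 1 − 6×244 / (10×99)
  = 1 − 1464/990 = 1 − 1.47879 ≈ -0.4788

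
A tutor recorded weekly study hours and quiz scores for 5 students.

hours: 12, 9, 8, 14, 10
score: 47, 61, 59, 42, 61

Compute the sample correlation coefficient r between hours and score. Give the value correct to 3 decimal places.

-0.923

n = 5, Σx = 53, Σy = 270, Σx² = 585, Σy² = 14896, Σxy = 2783
nΣxy − ΣxΣy = 13915 − 14310 = -395
nΣx² − (Σx)² = 2925 − 2809 = 116; nΣy² − (Σy)² = 74480 − 72900 = 1580
r = -395 / √(116 × 1580) = -395 / 428.1121 ≈ -0.923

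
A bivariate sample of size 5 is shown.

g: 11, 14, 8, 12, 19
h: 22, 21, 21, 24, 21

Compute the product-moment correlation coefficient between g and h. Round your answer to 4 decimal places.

n = 5, Σg = 64, Σh = 109, Σg² = 886, Σh² = 2383, Σgh = 1391
nΣgh − ΣgΣh = 6955 − 6976 = -21
nΣg² − (Σg)² = 4430 − 4096 = 334; nΣh² − (Σh)² = 11915 − 11881 = 34
r = -21 / √(334 × 34) = -21 / 106.5645 ≈ -0.1971

-0.1971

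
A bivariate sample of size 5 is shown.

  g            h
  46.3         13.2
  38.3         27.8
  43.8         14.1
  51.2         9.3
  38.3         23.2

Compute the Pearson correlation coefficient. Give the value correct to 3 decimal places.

n = 5, Σg = 217.9, Σh = 87.6, Σg² = 9617.35, Σh² = 1770.62, Σgh = 3658.2
nΣgh − ΣgΣh = 18291 − 19088.04 = -797.04
nΣg² − (Σg)² = 48086.75 − 47480.41 = 606.34; nΣh² − (Σh)² = 8853.1 − 7673.76 = 1179.34
r = -797.04 / √(606.34 × 1179.34) = -797.04 / 845.6246 ≈ -0.943

-0.943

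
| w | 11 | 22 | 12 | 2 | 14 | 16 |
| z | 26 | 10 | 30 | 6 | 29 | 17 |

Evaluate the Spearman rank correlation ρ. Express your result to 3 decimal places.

0.029

Rank w: 2, 6, 3, 1, 4, 5
Rank z: 4, 2, 6, 1, 5, 3
d = rank(w) − rank(z): -2, 4, -3, 0, -1, 2; Σd² = 34
ρ = 1 − 6Σd² / [n(n²−1)] = 1 − 6×34 / (6×35) = 1 − 204/210 ≈ 0.029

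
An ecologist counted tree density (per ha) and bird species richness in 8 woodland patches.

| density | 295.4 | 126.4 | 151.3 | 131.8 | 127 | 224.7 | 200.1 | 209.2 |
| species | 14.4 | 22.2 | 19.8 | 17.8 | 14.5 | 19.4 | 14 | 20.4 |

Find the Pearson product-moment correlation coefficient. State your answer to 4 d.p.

-0.3315

n = 8, Σx = 1465.9, Σy = 142.5, Σx² = 293924.79, Σy² = 2607.85, Σxy = 25671.38
nΣxy − ΣxΣy = 205371.04 − 208890.75 = -3519.71
nΣx² − (Σx)² = 2351398.32 − 2148862.81 = 202535.51; nΣy² − (Σy)² = 20862.8 − 20306.25 = 556.55
r = -3519.71 / √(202535.51 × 556.55) = -3519.71 / 10617.0211 ≈ -0.3315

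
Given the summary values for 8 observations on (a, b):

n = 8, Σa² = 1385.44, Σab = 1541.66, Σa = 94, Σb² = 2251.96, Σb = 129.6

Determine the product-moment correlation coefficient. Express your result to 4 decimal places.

r = (nΣab − ΣaΣb) / √[(nΣa² − (Σa)²)(nΣb² − (Σb)²)]
Numerator: 8×1541.66 − 94×129.6 = 150.88
Denominator: √[(11083.52 − 8836)(18015.68 − 16796.16)] = √[2247.52 × 1219.52] = 1655.5650
r = 150.88 / 1655.5650 ≈ 0.0911

0.0911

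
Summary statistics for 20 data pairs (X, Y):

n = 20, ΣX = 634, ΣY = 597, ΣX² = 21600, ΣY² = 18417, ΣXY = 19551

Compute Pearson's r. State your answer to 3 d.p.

0.661

r = (nΣXY − ΣXΣY) / √[(nΣX² − (ΣX)²)(nΣY² − (ΣY)²)]
Numerator: 20×19551 − 634×597 = 12522
Denominator: √[(432000 − 401956)(368340 − 356409)] = √[30044 × 11931] = 18932.9069
r = 12522 / 18932.9069 ≈ 0.661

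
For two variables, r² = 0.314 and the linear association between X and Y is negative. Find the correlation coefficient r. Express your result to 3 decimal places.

-0.560

|r| = √0.314 = 0.560
The association is negative, so r = −0.560.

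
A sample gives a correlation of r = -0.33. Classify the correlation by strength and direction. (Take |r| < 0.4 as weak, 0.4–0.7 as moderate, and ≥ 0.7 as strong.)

r = -0.33 < 0 so the relationship is negative.
|r| = 0.33, which falls in the weak range.

weak negative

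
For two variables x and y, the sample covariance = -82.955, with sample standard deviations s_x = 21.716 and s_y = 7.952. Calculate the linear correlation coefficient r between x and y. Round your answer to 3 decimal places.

r = Cov(x,y) / (s_x · s_y) = -82.955 / (21.716 × 7.952)
  = -82.955 / 172.6856 ≈ -0.480

-0.480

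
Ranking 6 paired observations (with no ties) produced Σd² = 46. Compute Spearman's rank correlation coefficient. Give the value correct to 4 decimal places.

ρ = 1 − 6Σd² / [n(n²−1)] = 1 − 6×46 / (6×35)
  = 1 − 276/210 = 1 − 1.31429 ≈ -0.3143

-0.3143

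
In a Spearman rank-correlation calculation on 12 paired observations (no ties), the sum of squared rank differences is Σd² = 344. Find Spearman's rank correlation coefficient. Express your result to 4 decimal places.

-0.2028

ρ = 1 − 6Σd² / [n(n²−1)] = 1 − 6×344 / (12×143)
  = 1 − 2064/1716 = 1 − 1.20280 ≈ -0.2028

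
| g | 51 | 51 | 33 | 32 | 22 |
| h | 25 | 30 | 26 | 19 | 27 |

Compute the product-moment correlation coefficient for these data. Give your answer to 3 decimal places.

n = 5, Σg = 189, Σh = 127, Σg² = 7799, Σh² = 3291, Σgh = 4865
nΣgh − ΣgΣh = 24325 − 24003 = 322
nΣg² − (Σg)² = 38995 − 35721 = 3274; nΣh² − (Σh)² = 16455 − 16129 = 326
r = 322 / √(3274 × 326) = 322 / 1033.1137 ≈ 0.312

0.312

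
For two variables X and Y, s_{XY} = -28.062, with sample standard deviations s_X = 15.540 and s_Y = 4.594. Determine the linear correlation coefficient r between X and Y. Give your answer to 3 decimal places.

-0.393

r = Cov(X,Y) / (s_X · s_Y) = -28.062 / (15.540 × 4.594)
  = -28.062 / 71.3908 ≈ -0.393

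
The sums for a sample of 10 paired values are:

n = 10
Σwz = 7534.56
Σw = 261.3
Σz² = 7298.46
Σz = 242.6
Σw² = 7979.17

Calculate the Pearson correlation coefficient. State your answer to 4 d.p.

r = (nΣwz − ΣwΣz) / √[(nΣw² − (Σw)²)(nΣz² − (Σz)²)]
Numerator: 10×7534.56 − 261.3×242.6 = 11954.22
Denominator: √[(79791.7 − 68277.69)(72984.6 − 58854.76)] = √[11514.01 × 14129.84] = 12755.0429
r = 11954.22 / 12755.0429 ≈ 0.9372

0.9372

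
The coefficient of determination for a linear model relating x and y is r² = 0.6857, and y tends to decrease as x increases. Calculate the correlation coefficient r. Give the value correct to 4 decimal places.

|r| = √0.6857 = 0.8281
The association is negative, so r = −0.8281.

-0.8281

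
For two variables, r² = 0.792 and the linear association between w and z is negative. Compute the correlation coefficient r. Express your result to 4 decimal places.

|r| = √0.792 = 0.8899
The association is negative, so r = −0.8899.

-0.8899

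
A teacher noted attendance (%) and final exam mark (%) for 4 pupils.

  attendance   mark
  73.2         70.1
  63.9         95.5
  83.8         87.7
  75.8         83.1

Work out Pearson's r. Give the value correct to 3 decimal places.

-0.269

n = 4, Σx = 296.7, Σy = 336.4, Σx² = 22209.53, Σy² = 28631.16, Σxy = 24882.01
nΣxy − ΣxΣy = 99528.04 − 99809.88 = -281.84
nΣx² − (Σx)² = 88838.12 − 88030.89 = 807.23; nΣy² − (Σy)² = 114524.64 − 113164.96 = 1359.68
r = -281.84 / √(807.23 × 1359.68) = -281.84 / 1047.6519 ≈ -0.269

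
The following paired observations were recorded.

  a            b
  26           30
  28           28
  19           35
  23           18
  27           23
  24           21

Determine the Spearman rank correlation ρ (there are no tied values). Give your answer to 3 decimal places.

-0.029

Rank a: 4, 6, 1, 2, 5, 3
Rank b: 5, 4, 6, 1, 3, 2
d = rank(a) − rank(b): -1, 2, -5, 1, 2, 1; Σd² = 36
ρ = 1 − 6Σd² / [n(n²−1)] = 1 − 6×36 / (6×35) = 1 − 216/210 ≈ -0.029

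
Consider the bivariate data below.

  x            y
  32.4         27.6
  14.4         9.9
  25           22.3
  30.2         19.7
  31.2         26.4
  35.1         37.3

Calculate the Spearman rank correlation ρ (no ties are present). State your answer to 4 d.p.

0.9429

Rank x: 5, 1, 2, 3, 4, 6
Rank y: 5, 1, 3, 2, 4, 6
d = rank(x) − rank(y): 0, 0, -1, 1, 0, 0; Σd² = 2
ρ = 1 − 6Σd² / [n(n²−1)] = 1 − 6×2 / (6×35) = 1 − 12/210 ≈ 0.9429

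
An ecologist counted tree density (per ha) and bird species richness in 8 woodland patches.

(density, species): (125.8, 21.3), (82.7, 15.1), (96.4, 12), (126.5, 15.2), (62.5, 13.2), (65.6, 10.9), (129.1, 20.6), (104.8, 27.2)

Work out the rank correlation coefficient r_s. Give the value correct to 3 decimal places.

0.667

Rank density: 6, 3, 4, 7, 1, 2, 8, 5
Rank species: 7, 4, 2, 5, 3, 1, 6, 8
d = rank(density) − rank(species): -1, -1, 2, 2, -2, 1, 2, -3; Σd² = 28
ρ = 1 − 6Σd² / [n(n²−1)] = 1 − 6×28 / (8×63) = 1 − 168/504 ≈ 0.667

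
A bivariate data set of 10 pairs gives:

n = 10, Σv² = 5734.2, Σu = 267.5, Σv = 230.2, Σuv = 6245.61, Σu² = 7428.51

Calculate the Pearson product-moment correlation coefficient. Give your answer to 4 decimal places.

r = (nΣuv − ΣuΣv) / √[(nΣu² − (Σu)²)(nΣv² − (Σv)²)]
Numerator: 10×6245.61 − 267.5×230.2 = 877.6
Denominator: √[(74285.1 − 71556.25)(57342 − 52992.04)] = √[2728.85 × 4349.96] = 3445.3430
r = 877.6 / 3445.3430 ≈ 0.2547

0.2547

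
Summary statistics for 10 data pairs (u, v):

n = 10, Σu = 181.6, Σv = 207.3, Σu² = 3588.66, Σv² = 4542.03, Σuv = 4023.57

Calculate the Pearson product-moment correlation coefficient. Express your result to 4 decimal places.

0.9709

r = (nΣuv − ΣuΣv) / √[(nΣu² − (Σu)²)(nΣv² − (Σv)²)]
Numerator: 10×4023.57 − 181.6×207.3 = 2590.02
Denominator: √[(35886.6 − 32978.56)(45420.3 − 42973.29)] = √[2908.04 × 2447.01] = 2667.5837
r = 2590.02 / 2667.5837 ≈ 0.9709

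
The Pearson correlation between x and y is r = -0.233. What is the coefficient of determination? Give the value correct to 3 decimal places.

r² = (-0.233)² = 0.054

0.054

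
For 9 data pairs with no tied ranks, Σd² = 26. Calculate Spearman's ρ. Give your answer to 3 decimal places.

0.783

ρ = 1 − 6Σd² / [n(n²−1)] = 1 − 6×26 / (9×80)
  = 1 − 156/720 = 1 − 0.2167 ≈ 0.783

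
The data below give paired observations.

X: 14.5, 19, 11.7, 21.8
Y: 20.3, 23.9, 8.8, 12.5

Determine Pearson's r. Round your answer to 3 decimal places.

n = 4, ΣX = 67, ΣY = 65.5, ΣX² = 1183.38, ΣY² = 1216.99, ΣXY = 1123.91
nΣXY − ΣXΣY = 4495.64 − 4388.5 = 107.14
nΣX² − (ΣX)² = 4733.52 − 4489 = 244.52; nΣY² − (ΣY)² = 4867.96 − 4290.25 = 577.71
r = 107.14 / √(244.52 × 577.71) = 107.14 / 375.8479 ≈ 0.285

0.285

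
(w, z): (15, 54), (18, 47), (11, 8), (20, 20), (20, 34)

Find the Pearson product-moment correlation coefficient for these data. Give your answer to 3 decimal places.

n = 5, Σw = 84, Σz = 163, Σw² = 1470, Σz² = 6745, Σwz = 2824
nΣwz − ΣwΣz = 14120 − 13692 = 428
nΣw² − (Σw)² = 7350 − 7056 = 294; nΣz² − (Σz)² = 33725 − 26569 = 7156
r = 428 / √(294 × 7156) = 428 / 1450.4703 ≈ 0.295

0.295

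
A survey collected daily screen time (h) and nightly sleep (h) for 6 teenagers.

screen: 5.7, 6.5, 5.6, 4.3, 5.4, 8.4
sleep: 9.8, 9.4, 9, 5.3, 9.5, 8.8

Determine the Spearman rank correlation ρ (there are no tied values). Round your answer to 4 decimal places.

Rank screen: 4, 5, 3, 1, 2, 6
Rank sleep: 6, 4, 3, 1, 5, 2
d = rank(screen) − rank(sleep): -2, 1, 0, 0, -3, 4; Σd² = 30
ρ = 1 − 6Σd² / [n(n²−1)] = 1 − 6×30 / (6×35) = 1 − 180/210 ≈ 0.1429

0.1429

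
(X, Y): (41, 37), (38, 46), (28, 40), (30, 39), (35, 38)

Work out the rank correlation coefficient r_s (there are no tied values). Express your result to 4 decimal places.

-0.4000

Rank X: 5, 4, 1, 2, 3
Rank Y: 1, 5, 4, 3, 2
d = rank(X) − rank(Y): 4, -1, -3, -1, 1; Σd² = 28
ρ = 1 − 6Σd² / [n(n²−1)] = 1 − 6×28 / (5×24) = 1 − 168/120 ≈ -0.4000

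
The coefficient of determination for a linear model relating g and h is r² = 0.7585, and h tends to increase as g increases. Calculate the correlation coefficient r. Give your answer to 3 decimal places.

0.871

|r| = √0.7585 = 0.871
The association is positive, so r = 0.871.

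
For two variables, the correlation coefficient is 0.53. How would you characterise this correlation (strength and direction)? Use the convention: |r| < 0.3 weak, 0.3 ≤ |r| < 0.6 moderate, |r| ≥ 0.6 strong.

r = 0.53 > 0 so the relationship is positive.
|r| = 0.53, which falls in the moderate range.

moderate positive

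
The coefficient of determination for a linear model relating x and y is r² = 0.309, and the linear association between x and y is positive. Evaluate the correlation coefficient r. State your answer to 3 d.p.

0.556

|r| = √0.309 = 0.556
The association is positive, so r = 0.556.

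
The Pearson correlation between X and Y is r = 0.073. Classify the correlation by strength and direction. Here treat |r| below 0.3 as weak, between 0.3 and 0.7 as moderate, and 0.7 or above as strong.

r = 0.073 > 0 so the relationship is positive.
|r| = 0.073, which falls in the weak range.

weak positive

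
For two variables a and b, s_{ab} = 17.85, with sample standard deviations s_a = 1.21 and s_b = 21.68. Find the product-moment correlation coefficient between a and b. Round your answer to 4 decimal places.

r = Cov(a,b) / (s_a · s_b) = 17.85 / (1.21 × 21.68)
  = 17.85 / 26.2328 ≈ 0.6804

0.6804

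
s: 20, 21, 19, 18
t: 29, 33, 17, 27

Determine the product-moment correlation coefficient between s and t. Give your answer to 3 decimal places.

0.569

n = 4, Σs = 78, Σt = 106, Σs² = 1526, Σt² = 2948, Σst = 2082
nΣst − ΣsΣt = 8328 − 8268 = 60
nΣs² − (Σs)² = 6104 − 6084 = 20; nΣt² − (Σt)² = 11792 − 11236 = 556
r = 60 / √(20 × 556) = 60 / 105.4514 ≈ 0.569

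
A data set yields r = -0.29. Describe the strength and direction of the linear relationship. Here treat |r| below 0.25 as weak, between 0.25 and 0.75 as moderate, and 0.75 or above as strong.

r = -0.29 < 0 so the relationship is negative.
|r| = 0.29, which falls in the moderate range.

moderate negative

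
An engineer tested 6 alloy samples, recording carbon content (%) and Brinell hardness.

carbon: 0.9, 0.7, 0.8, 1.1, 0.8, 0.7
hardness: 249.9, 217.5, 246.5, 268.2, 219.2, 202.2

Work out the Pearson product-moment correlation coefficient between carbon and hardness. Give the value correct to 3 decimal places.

0.893

n = 6, Σx = 5, Σy = 1403.5, Σx² = 4.28, Σy² = 331383.23, Σxy = 1186.28
nΣxy − ΣxΣy = 7117.68 − 7017.5 = 100.18
nΣx² − (Σx)² = 25.68 − 25 = 0.68; nΣy² − (Σy)² = 1988299.38 − 1969812.25 = 18487.13
r = 100.18 / √(0.68 × 18487.13) = 100.18 / 112.1216 ≈ 0.893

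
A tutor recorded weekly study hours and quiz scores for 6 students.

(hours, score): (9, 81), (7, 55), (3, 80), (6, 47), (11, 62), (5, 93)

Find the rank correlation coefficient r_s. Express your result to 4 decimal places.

-0.2000

Rank hours: 5, 4, 1, 3, 6, 2
Rank score: 5, 2, 4, 1, 3, 6
d = rank(hours) − rank(score): 0, 2, -3, 2, 3, -4; Σd² = 42
ρ = 1 − 6Σd² / [n(n²−1)] = 1 − 6×42 / (6×35) = 1 − 252/210 ≈ -0.2000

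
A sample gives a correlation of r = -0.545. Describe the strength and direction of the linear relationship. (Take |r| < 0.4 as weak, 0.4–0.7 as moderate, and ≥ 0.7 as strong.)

r = -0.545 < 0 so the relationship is negative.
|r| = 0.545, which falls in the moderate range.

moderate negative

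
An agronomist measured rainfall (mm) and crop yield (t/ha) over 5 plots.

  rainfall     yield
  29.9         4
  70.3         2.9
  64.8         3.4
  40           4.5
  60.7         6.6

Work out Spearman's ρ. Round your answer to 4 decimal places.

-0.6000

Rank rainfall: 1, 5, 4, 2, 3
Rank yield: 3, 1, 2, 4, 5
d = rank(rainfall) − rank(yield): -2, 4, 2, -2, -2; Σd² = 32
ρ = 1 − 6Σd² / [n(n²−1)] = 1 − 6×32 / (5×24) = 1 − 192/120 ≈ -0.6000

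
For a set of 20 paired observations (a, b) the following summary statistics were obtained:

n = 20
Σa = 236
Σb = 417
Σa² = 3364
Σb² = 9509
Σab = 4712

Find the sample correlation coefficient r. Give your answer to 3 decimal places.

-0.304

r = (nΣab − ΣaΣb) / √[(nΣa² − (Σa)²)(nΣb² − (Σb)²)]
Numerator: 20×4712 − 236×417 = -4172
Denominator: √[(67280 − 55696)(190180 − 173889)] = √[11584 × 16291] = 13737.3558
r = -4172 / 13737.3558 ≈ -0.304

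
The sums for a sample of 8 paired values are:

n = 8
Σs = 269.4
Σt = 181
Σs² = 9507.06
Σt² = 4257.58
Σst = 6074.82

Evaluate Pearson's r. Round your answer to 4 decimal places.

r = (nΣst − ΣsΣt) / √[(nΣs² − (Σs)²)(nΣt² − (Σt)²)]
Numerator: 8×6074.82 − 269.4×181 = -162.84
Denominator: √[(76056.48 − 72576.36)(34060.64 − 32761)] = √[3480.12 × 1299.64] = 2126.7118
r = -162.84 / 2126.7118 ≈ -0.0766

-0.0766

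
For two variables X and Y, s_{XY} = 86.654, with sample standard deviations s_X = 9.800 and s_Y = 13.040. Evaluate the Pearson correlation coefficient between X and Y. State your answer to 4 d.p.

r = Cov(X,Y) / (s_X · s_Y) = 86.654 / (9.800 × 13.040)
  = 86.654 / 127.7920 ≈ 0.6781

0.6781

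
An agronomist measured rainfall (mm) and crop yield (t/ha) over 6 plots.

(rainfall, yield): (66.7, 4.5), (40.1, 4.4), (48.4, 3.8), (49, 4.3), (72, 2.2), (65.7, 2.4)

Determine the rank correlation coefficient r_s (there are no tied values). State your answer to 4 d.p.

-0.3714

Rank rainfall: 5, 1, 2, 3, 6, 4
Rank yield: 6, 5, 3, 4, 1, 2
d = rank(rainfall) − rank(yield): -1, -4, -1, -1, 5, 2; Σd² = 48
ρ = 1 − 6Σd² / [n(n²−1)] = 1 − 6×48 / (6×35) = 1 − 288/210 ≈ -0.3714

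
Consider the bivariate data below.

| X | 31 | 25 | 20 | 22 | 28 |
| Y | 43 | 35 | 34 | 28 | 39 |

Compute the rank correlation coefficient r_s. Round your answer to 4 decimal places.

Rank X: 5, 3, 1, 2, 4
Rank Y: 5, 3, 2, 1, 4
d = rank(X) − rank(Y): 0, 0, -1, 1, 0; Σd² = 2
ρ = 1 − 6Σd² / [n(n²−1)] = 1 − 6×2 / (5×24) = 1 − 12/120 ≈ 0.9000

0.9000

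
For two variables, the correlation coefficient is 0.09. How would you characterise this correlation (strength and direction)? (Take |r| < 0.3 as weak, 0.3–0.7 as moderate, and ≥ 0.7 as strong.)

r = 0.09 > 0 so the relationship is positive.
|r| = 0.09, which falls in the weak range.

weak positive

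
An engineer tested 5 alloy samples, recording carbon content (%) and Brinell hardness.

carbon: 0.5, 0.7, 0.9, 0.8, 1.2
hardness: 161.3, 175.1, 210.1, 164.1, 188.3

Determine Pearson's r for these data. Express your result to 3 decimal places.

n = 5, Σx = 4.1, Σy = 898.9, Σx² = 3.63, Σy² = 163205.41, Σxy = 749.55
nΣxy − ΣxΣy = 3747.75 − 3685.49 = 62.26
nΣx² − (Σx)² = 18.15 − 16.81 = 1.34; nΣy² − (Σy)² = 816027.05 − 808021.21 = 8005.84
r = 62.26 / √(1.34 × 8005.84) = 62.26 / 103.5752 ≈ 0.601

0.601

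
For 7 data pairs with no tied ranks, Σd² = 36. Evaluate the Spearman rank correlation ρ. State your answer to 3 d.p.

0.357

ρ = 1 − 6Σd² / [n(n²−1)] = 1 − 6×36 / (7×48)
  = 1 − 216/336 = 1 − 0.6429 ≈ 0.357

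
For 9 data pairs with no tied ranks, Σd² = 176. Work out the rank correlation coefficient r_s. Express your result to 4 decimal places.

ρ = 1 − 6Σd² / [n(n²−1)] = 1 − 6×176 / (9×80)
  = 1 − 1056/720 = 1 − 1.46667 ≈ -0.4667

-0.4667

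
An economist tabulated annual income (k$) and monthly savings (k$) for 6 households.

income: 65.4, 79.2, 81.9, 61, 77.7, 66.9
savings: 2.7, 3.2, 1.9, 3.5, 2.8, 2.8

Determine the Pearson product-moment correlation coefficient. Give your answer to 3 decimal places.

-0.559

n = 6, Σx = 432.1, Σy = 16.9, Σx² = 31491.31, Σy² = 49.07, Σxy = 1204.01
nΣxy − ΣxΣy = 7224.06 − 7302.49 = -78.43
nΣx² − (Σx)² = 188947.86 − 186710.41 = 2237.45; nΣy² − (Σy)² = 294.42 − 285.61 = 8.81
r = -78.43 / √(2237.45 × 8.81) = -78.43 / 140.3992 ≈ -0.559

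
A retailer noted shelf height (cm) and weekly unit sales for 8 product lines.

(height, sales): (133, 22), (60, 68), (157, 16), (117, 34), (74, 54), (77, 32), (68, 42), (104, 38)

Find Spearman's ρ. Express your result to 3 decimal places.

-0.905

Rank height: 7, 1, 8, 6, 3, 4, 2, 5
Rank sales: 2, 8, 1, 4, 7, 3, 6, 5
d = rank(height) − rank(sales): 5, -7, 7, 2, -4, 1, -4, 0; Σd² = 160
ρ = 1 − 6Σd² / [n(n²−1)] = 1 − 6×160 / (8×63) = 1 − 960/504 ≈ -0.905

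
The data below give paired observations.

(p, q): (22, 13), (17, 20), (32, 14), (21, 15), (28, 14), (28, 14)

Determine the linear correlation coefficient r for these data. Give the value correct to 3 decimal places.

n = 6, Σp = 148, Σq = 90, Σp² = 3806, Σq² = 1382, Σpq = 2173
nΣpq − ΣpΣq = 13038 − 13320 = -282
nΣp² − (Σp)² = 22836 − 21904 = 932; nΣq² − (Σq)² = 8292 − 8100 = 192
r = -282 / √(932 × 192) = -282 / 423.0177 ≈ -0.667

-0.667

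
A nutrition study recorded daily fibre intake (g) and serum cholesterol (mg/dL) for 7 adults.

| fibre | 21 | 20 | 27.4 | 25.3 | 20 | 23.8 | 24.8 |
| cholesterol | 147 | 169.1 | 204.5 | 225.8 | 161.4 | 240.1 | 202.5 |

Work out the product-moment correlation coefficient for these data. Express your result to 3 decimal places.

n = 7, Σx = 162.3, Σy = 1350.4, Σx² = 3813.33, Σy² = 267713.92, Σxy = 31749.42
nΣxy − ΣxΣy = 222245.94 − 219169.92 = 3076.02
nΣx² − (Σx)² = 26693.31 − 26341.29 = 352.02; nΣy² − (Σy)² = 1873997.44 − 1823580.16 = 50417.28
r = 3076.02 / √(352.02 × 50417.28) = 3076.02 / 4212.8246 ≈ 0.730

0.730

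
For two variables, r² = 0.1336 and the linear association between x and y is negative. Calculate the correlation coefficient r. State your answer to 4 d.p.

|r| = √0.1336 = 0.3655
The association is negative, so r = −0.3655.

-0.3655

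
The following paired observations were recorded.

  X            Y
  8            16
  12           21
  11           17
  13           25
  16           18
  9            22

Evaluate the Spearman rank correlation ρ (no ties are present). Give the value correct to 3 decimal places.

0.429

Rank X: 1, 4, 3, 5, 6, 2
Rank Y: 1, 4, 2, 6, 3, 5
d = rank(X) − rank(Y): 0, 0, 1, -1, 3, -3; Σd² = 20
ρ = 1 − 6Σd² / [n(n²−1)] = 1 − 6×20 / (6×35) = 1 − 120/210 ≈ 0.429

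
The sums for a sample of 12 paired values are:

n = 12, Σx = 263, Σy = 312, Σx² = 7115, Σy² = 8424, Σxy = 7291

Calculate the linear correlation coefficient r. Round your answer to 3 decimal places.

r = (nΣxy − ΣxΣy) / √[(nΣx² − (Σx)²)(nΣy² − (Σy)²)]
Numerator: 12×7291 − 263×312 = 5436
Denominator: √[(85380 − 69169)(101088 − 97344)] = √[16211 × 3744] = 7790.6344
r = 5436 / 7790.6344 ≈ 0.698

0.698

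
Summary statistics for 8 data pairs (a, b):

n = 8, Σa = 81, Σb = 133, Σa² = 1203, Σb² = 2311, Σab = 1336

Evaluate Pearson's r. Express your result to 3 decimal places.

-0.054

r = (nΣab − ΣaΣb) / √[(nΣa² − (Σa)²)(nΣb² − (Σb)²)]
Numerator: 8×1336 − 81×133 = -85
Denominator: √[(9624 − 6561)(18488 − 17689)] = √[3063 × 799] = 1564.3967
r = -85 / 1564.3967 ≈ -0.054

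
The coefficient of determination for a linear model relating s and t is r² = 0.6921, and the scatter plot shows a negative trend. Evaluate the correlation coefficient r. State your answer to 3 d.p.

|r| = √0.6921 = 0.832
The association is negative, so r = −0.832.

-0.832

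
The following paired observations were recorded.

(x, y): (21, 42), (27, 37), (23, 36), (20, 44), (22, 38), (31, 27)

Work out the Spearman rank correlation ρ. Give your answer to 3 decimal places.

Rank x: 2, 5, 4, 1, 3, 6
Rank y: 5, 3, 2, 6, 4, 1
d = rank(x) − rank(y): -3, 2, 2, -5, -1, 5; Σd² = 68
ρ = 1 − 6Σd² / [n(n²−1)] = 1 − 6×68 / (6×35) = 1 − 408/210 ≈ -0.943

-0.943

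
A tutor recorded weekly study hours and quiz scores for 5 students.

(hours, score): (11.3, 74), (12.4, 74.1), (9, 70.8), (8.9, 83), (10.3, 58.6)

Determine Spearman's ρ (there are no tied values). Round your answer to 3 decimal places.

Rank hours: 4, 5, 2, 1, 3
Rank score: 3, 4, 2, 5, 1
d = rank(hours) − rank(score): 1, 1, 0, -4, 2; Σd² = 22
ρ = 1 − 6Σd² / [n(n²−1)] = 1 − 6×22 / (5×24) = 1 − 132/120 ≈ -0.100

-0.100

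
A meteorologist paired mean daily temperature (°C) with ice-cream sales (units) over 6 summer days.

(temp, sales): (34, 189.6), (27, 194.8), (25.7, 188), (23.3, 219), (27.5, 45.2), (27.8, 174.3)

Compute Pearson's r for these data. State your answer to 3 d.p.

-0.110

n = 6, Σx = 165.3, Σy = 1010.9, Σx² = 4617.47, Σy² = 189623.73, Σxy = 27728.84
nΣxy − ΣxΣy = 166373.04 − 167101.77 = -728.73
nΣx² − (Σx)² = 27704.82 − 27324.09 = 380.73; nΣy² − (Σy)² = 1137742.38 − 1021918.81 = 115823.57
r = -728.73 / √(380.73 × 115823.57) = -728.73 / 6640.5954 ≈ -0.110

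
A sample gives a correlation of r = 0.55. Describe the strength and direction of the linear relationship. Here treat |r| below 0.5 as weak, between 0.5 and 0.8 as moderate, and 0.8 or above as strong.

moderate positive

r = 0.55 > 0 so the relationship is positive.
|r| = 0.55, which falls in the moderate range.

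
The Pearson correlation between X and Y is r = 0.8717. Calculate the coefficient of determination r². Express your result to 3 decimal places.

0.760

r² = (0.8717)² = 0.760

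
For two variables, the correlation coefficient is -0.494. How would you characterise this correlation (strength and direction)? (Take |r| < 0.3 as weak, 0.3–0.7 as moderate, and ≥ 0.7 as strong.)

r = -0.494 < 0 so the relationship is negative.
|r| = 0.494, which falls in the moderate range.

moderate negative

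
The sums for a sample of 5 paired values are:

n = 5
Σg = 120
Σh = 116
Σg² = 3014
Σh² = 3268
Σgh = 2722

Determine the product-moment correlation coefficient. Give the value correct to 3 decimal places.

-0.223

r = (nΣgh − ΣgΣh) / √[(nΣg² − (Σg)²)(nΣh² − (Σh)²)]
Numerator: 5×2722 − 120×116 = -310
Denominator: √[(15070 − 14400)(16340 − 13456)] = √[670 × 2884] = 1390.0647
r = -310 / 1390.0647 ≈ -0.223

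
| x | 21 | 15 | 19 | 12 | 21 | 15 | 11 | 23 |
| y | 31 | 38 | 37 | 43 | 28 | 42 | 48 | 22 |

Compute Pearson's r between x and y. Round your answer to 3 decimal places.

-0.951

n = 8, Σx = 137, Σy = 289, Σx² = 2487, Σy² = 10959, Σxy = 4692
nΣxy − ΣxΣy = 37536 − 39593 = -2057
nΣx² − (Σx)² = 19896 − 18769 = 1127; nΣy² − (Σy)² = 87672 − 83521 = 4151
r = -2057 / √(1127 × 4151) = -2057 / 2162.9094 ≈ -0.951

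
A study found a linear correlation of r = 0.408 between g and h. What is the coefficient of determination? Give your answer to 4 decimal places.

r² = (0.408)² = 0.1665

0.1665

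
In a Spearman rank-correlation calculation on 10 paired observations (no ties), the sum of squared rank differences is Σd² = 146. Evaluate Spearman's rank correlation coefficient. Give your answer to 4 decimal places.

ρ = 1 − 6Σd² / [n(n²−1)] = 1 − 6×146 / (10×99)
  = 1 − 876/990 = 1 − 0.88485 ≈ 0.1152

0.1152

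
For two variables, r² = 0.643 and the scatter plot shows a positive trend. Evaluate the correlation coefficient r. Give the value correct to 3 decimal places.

|r| = √0.643 = 0.802
The association is positive, so r = 0.802.

0.802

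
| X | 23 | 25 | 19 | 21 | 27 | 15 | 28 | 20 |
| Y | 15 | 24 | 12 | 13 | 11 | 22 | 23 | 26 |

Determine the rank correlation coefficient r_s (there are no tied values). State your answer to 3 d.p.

0.000

Rank X: 5, 6, 2, 4, 7, 1, 8, 3
Rank Y: 4, 7, 2, 3, 1, 5, 6, 8
d = rank(X) − rank(Y): 1, -1, 0, 1, 6, -4, 2, -5; Σd² = 84
ρ = 1 − 6Σd² / [n(n²−1)] = 1 − 6×84 / (8×63) = 1 − 504/504 ≈ 0.000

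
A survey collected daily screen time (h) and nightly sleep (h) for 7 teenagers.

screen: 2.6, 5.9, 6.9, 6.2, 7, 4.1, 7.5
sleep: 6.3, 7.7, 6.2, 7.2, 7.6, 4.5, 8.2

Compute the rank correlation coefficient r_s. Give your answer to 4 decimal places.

0.5714

Rank screen: 1, 3, 5, 4, 6, 2, 7
Rank sleep: 3, 6, 2, 4, 5, 1, 7
d = rank(screen) − rank(sleep): -2, -3, 3, 0, 1, 1, 0; Σd² = 24
ρ = 1 − 6Σd² / [n(n²−1)] = 1 − 6×24 / (7×48) = 1 − 144/336 ≈ 0.5714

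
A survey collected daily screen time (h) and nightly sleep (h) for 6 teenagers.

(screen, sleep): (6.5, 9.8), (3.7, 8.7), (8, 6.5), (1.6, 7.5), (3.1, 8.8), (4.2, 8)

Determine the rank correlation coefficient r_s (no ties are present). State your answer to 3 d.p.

-0.086

Rank screen: 5, 3, 6, 1, 2, 4
Rank sleep: 6, 4, 1, 2, 5, 3
d = rank(screen) − rank(sleep): -1, -1, 5, -1, -3, 1; Σd² = 38
ρ = 1 − 6Σd² / [n(n²−1)] = 1 − 6×38 / (6×35) = 1 − 228/210 ≈ -0.086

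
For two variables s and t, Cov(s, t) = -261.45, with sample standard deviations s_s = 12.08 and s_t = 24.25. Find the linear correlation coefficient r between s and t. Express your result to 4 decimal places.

r = Cov(s,t) / (s_s · s_t) = -261.45 / (12.08 × 24.25)
  = -261.45 / 292.9400 ≈ -0.8925

-0.8925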